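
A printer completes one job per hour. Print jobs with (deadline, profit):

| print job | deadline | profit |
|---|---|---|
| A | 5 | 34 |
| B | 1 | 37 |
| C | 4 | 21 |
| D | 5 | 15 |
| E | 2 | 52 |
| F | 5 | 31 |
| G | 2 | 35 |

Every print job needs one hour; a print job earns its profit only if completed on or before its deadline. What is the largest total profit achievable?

175

Sort by profit descending; place each in the latest free slot ≤ its deadline.
Profit order: E=52 B=37 G=35 A=34 F=31 C=21 D=15
Assign: E→slot 2, B→slot 1, G skipped, A→slot 5, F→slot 4, C→slot 3, D skipped.
Slots: [1:B] [2:E] [3:C] [4:F] [5:A]
Profit = 37 + 52 + 21 + 31 + 34 = 175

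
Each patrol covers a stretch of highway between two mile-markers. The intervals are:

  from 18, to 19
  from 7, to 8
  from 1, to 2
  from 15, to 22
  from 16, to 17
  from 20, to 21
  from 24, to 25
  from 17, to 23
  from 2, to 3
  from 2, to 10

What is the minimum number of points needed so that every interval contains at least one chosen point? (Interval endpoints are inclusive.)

6

Sorted: [1,2] [2,3] [7,8] [2,10] [16,17] [18,19] [20,21] [15,22] [17,23] [24,25]
{[1,2],[2,3]} hit by 2; {[7,8],[2,10]} hit by 8; {[16,17]} hit by 17; {[18,19]} hit by 19; {[20,21],[15,22],[17,23]} hit by 21; {[24,25]} hit by 25.
Points: 2, 8, 17, 19, 21, 25 (6 total).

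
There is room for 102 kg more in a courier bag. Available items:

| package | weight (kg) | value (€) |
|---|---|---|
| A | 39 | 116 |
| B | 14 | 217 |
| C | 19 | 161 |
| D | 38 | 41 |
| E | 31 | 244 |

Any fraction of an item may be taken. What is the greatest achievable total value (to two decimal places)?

Greedy by value/weight ratio, highest first.
Order: B (217/14=15.50) > C (161/19=8.47) > E (244/31=7.87) > A (116/39=2.97) > D (41/38=1.08)
Fill: take B (14 @ 217) → take C (19 @ 161) → take E (31 @ 244) → take 38/39 of A → 113.03; 102/102 used.
Total value = 735.03

735.03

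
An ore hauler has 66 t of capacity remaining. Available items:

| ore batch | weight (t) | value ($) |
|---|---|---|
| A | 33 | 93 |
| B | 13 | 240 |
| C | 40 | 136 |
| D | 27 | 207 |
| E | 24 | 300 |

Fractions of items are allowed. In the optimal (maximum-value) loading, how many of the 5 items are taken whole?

Greedy by value/weight ratio, highest first.
Order: B (240/13=18.46) > E (300/24=12.50) > D (207/27=7.67) > C (136/40=3.40) > A (93/33=2.82)
Fill: take B (13 @ 240) → take E (24 @ 300) → take D (27 @ 207) → take 2/40 of C → 6.80; 66/66 used.
3 item(s) taken whole; one partial (take 2/40 of C).

3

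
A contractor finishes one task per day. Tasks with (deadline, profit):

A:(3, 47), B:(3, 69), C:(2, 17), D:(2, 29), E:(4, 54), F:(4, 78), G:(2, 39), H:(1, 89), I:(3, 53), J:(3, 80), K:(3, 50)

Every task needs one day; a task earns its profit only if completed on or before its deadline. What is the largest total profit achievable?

Profit order: H=89 J=80 F=78 B=69 E=54 I=53 K=50 A=47 G=39 D=29 C=17
Assign: H→slot 1, J→slot 3, F→slot 4, B→slot 2, E skipped, I skipped, K skipped, A skipped, G skipped, D skipped, C skipped.
Slots: [1:H] [2:B] [3:J] [4:F]
Profit = 89 + 69 + 80 + 78 = 316

316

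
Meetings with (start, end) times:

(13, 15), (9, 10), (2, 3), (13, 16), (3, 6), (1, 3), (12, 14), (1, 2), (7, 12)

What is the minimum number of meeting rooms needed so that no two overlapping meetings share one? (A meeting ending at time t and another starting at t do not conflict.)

Events (time:±→running): 1:+→1 1:+→2 2:-→1 2:+→2 3:-→1 3:-→0 3:+→1 6:-→0 7:+→1 9:+→2 10:-→1 12:-→0 12:+→1 13:+→2 13:+→3 … peak 3.

3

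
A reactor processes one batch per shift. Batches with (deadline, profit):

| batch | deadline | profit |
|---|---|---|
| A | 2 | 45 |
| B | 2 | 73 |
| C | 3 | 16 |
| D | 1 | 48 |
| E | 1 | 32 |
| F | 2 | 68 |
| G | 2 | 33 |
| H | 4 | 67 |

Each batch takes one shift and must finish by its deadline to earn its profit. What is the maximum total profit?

224

By profit: B(d2,73), F(d2,68), H(d4,67), D(d1,48), A(d2,45), G(d2,33), E(d1,32), C(d3,16)
B→slot 2; F→slot 1; H→slot 4; D skipped; A skipped; G skipped; E skipped; C→slot 3.
Profit = 68 + 73 + 16 + 67 = 224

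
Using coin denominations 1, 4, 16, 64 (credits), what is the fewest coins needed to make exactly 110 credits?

110 − 1×64→46 − 2×16→14 − 3×4→2 − 2×1→0
Total coins = 1 + 2 + 3 + 2 = 8

8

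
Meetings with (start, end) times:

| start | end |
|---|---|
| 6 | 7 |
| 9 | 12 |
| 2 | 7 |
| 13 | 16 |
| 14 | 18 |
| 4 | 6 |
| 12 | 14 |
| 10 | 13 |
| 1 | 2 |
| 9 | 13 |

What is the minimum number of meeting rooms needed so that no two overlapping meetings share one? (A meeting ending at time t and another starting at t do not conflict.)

3

Count concurrent intervals with a sweep; the peak is the room count.
starts: [1, 2, 4, 6, 9, 9, 10, 12, 13, 14]
ends:   [2, 6, 7, 7, 12, 13, 13, 14, 16, 18]
s1→1 e2→0 s2→1 s4→2 e6→1 s6→2 e7→1 e7→0 s9→1 s9→2 s10→3  — peak 3.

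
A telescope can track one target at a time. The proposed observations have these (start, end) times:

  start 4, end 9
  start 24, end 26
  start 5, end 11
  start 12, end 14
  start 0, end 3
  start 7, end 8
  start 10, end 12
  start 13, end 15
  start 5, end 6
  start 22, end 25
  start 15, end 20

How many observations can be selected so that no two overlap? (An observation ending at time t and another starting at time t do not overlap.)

7

Sorted by end: (0,3)  (5,6)  (7,8)  (4,9)  (5,11)  (10,12)  (12,14)  (13,15)  (15,20)  (22,25)  (24,26)
take (0,3); take (5,6); take (7,8); take (10,12); take (12,14); take (15,20); take (22,25).
Selected 7 observations.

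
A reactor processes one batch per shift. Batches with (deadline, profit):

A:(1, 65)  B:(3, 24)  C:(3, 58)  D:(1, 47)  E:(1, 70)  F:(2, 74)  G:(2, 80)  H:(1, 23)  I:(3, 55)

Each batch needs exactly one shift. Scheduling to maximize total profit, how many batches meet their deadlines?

Profit order: G=80 F=74 E=70 A=65 C=58 I=55 D=47 B=24 H=23
Assign: G→slot 2, F→slot 1, E skipped, A skipped, C→slot 3, I skipped, D skipped, B skipped, H skipped.
Slots: [1:F] [2:G] [3:C]
3 of 9 scheduled.

3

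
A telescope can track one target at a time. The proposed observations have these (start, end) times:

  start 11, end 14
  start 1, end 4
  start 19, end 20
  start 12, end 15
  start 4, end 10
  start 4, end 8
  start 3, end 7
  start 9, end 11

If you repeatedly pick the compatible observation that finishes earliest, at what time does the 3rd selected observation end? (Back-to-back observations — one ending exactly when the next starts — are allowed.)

Sort by end time and greedily take each interval whose start is ≥ the last chosen end.
Sorted by end: (1,4)  (3,7)  (4,8)  (4,10)  (9,11)  (11,14)  (12,15)  (19,20)
take (1,4); skip (3,7); take (4,8); take (9,11); take (11,14); take (19,20).
Selected: (1,4) (4,8) (9,11) (11,14) (19,20)

11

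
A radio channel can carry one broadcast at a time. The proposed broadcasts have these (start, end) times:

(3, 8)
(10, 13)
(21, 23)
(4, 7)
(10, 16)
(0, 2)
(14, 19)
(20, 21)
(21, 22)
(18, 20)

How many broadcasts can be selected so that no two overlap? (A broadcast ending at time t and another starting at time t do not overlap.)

Greedy by earliest finish: after sorting by end time, pick each interval compatible with the last pick.
By end time: (0,2), (4,7), (3,8), (10,13), (10,16), (14,19), (18,20), (20,21), (21,22), (21,23).
Pick (0,2); next start ≥ 2 → (4,7); next start ≥ 7 → (10,13); next start ≥ 13 → (14,19); next start ≥ 19 → (20,21); next start ≥ 21 → (21,22).
Selected 6 broadcasts.

6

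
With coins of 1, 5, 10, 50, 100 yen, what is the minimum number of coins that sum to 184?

9

184 = 1×100 + 1×50 + 3×10 + 4×1
Total coins = 1 + 1 + 3 + 4 = 9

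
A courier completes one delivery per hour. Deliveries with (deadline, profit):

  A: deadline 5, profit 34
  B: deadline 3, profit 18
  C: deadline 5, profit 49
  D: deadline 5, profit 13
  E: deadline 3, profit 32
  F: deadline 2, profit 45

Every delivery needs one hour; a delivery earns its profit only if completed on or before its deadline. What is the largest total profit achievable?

Take jobs in profit order; each goes to the latest open slot no later than its deadline.
Profit order: C=49 F=45 A=34 E=32 B=18 D=13
Assign: C→slot 5, F→slot 2, A→slot 4, E→slot 3, B→slot 1, D skipped.
Slots: [1:B] [2:F] [3:E] [4:A] [5:C]
Profit = 18 + 45 + 32 + 34 + 49 = 178

178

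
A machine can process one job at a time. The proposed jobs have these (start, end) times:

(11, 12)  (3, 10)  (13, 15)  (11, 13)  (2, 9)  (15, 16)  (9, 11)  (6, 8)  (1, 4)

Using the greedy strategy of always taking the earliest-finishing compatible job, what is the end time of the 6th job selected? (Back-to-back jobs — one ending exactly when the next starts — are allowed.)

By end time: (1,4), (6,8), (2,9), (3,10), (9,11), (11,12), (11,13), (13,15), (15,16).
Pick (1,4); next start ≥ 4 → (6,8); next start ≥ 8 → (9,11); next start ≥ 11 → (11,12); next start ≥ 12 → (13,15); next start ≥ 15 → (15,16).
Selected: (1,4) (6,8) (9,11) (11,12) (13,15) (15,16)

16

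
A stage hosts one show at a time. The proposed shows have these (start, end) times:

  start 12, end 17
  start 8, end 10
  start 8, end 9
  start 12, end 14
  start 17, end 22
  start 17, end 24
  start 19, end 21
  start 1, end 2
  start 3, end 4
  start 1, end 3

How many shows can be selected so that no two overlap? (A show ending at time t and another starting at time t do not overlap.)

By end time: (1,2), (1,3), (3,4), (8,9), (8,10), (12,14), (12,17), (19,21), (17,22), (17,24).
Pick (1,2); next start ≥ 2 → (3,4); next start ≥ 4 → (8,9); next start ≥ 9 → (12,14); next start ≥ 14 → (19,21).
Selected 5 shows.

5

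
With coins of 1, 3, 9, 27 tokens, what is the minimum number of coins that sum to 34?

4

Use the largest denomination that fits, subtract, and repeat.
34 = 1×27 + 2×3 + 1×1
Total coins = 1 + 2 + 1 = 4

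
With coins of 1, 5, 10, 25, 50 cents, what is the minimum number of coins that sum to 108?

108 − 2×50→8 − 1×5→3 − 3×1→0
Total coins = 2 + 1 + 3 = 6

6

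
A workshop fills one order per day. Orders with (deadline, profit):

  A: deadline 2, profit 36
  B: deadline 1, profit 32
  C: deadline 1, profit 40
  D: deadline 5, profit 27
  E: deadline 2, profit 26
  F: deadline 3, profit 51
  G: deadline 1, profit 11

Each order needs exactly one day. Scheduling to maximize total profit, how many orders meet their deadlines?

4

Sort by profit descending; place each in the latest free slot ≤ its deadline.
Profit order: F=51 C=40 A=36 B=32 D=27 E=26 G=11
Assign: F→slot 3, C→slot 1, A→slot 2, B skipped, D→slot 5, E skipped, G skipped.
Slots: [1:C] [2:A] [3:F] [5:D]
4 of 7 scheduled.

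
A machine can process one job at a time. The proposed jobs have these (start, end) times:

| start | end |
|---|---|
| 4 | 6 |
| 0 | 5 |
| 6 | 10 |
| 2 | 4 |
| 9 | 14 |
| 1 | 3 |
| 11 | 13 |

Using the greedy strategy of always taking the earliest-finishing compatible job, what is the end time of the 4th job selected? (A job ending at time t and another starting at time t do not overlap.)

Sorted by end: (1,3)  (2,4)  (0,5)  (4,6)  (6,10)  (11,13)  (9,14)
take (1,3); skip (2,4); skip (0,5); take (4,6); take (6,10); take (11,13).
Selected: (1,3) (4,6) (6,10) (11,13)

13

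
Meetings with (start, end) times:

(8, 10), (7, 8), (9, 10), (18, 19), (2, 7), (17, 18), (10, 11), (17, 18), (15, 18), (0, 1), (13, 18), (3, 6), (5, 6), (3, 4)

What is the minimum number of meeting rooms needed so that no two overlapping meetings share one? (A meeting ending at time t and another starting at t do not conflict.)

4

Count concurrent intervals with a sweep; the peak is the room count.
Events (time:±→running): 0:+→1 1:-→0 2:+→1 3:+→2 3:+→3 4:-→2 5:+→3 6:-→2 6:-→1 7:-→0 7:+→1 8:-→0 8:+→1 9:+→2 10:-→1 10:-→0 10:+→1 11:-→0 13:+→1 15:+→2 17:+→3 17:+→4 … peak 4.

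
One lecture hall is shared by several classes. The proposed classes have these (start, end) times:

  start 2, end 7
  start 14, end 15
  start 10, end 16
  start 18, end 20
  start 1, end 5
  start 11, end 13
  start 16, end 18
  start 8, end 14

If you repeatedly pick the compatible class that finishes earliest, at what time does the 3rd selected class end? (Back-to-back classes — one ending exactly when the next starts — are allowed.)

15

Order by finish time; keep every interval that doesn't clash with the previous kept one.
By end time: (1,5), (2,7), (11,13), (8,14), (14,15), (10,16), (16,18), (18,20).
Pick (1,5); next start ≥ 5 → (11,13); next start ≥ 13 → (14,15); next start ≥ 15 → (16,18); next start ≥ 18 → (18,20).
Selected: (1,5) (11,13) (14,15) (16,18) (18,20)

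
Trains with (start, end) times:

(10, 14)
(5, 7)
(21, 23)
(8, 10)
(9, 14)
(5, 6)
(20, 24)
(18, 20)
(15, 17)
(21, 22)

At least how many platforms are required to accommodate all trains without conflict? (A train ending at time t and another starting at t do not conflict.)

starts: [5, 5, 8, 9, 10, 15, 18, 20, 21, 21]
ends:   [6, 7, 10, 14, 14, 17, 20, 22, 23, 24]
s5→1 s5→2 e6→1 e7→0 s8→1 s9→2 e10→1 s10→2 e14→1 e14→0 s15→1 e17→0 s18→1 e20→0 s20→1 s21→2 s21→3  — peak 3.

3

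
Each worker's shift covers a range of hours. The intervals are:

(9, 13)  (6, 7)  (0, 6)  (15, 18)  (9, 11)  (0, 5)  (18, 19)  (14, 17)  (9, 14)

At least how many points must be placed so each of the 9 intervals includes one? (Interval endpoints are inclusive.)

5

Sorted: [0,5] [0,6] [6,7] [9,11] [9,13] [9,14] [14,17] [15,18] [18,19]
{[0,5],[0,6]} hit by 5; {[6,7]} hit by 7; {[9,11],[9,13],[9,14]} hit by 11; {[14,17],[15,18]} hit by 17; {[18,19]} hit by 19.
Points: 5, 7, 11, 17, 19 (5 total).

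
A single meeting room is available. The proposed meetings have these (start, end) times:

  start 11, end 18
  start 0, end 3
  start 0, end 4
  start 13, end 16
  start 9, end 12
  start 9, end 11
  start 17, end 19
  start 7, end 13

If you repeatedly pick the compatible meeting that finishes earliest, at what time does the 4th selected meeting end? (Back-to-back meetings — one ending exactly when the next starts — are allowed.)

19

Order by finish time; keep every interval that doesn't clash with the previous kept one.
By end time: (0,3), (0,4), (9,11), (9,12), (7,13), (13,16), (11,18), (17,19).
Pick (0,3); next start ≥ 3 → (9,11); next start ≥ 11 → (13,16); next start ≥ 16 → (17,19).
Selected: (0,3) (9,11) (13,16) (17,19)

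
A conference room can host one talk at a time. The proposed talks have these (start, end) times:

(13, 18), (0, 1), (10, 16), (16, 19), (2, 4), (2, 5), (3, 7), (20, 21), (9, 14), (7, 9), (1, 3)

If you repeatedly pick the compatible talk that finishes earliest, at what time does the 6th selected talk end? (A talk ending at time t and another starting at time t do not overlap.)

19

Sort by end time and greedily take each interval whose start is ≥ the last chosen end.
Sorted by end: (0,1)  (1,3)  (2,4)  (2,5)  (3,7)  (7,9)  (9,14)  (10,16)  (13,18)  (16,19)  (20,21)
take (0,1); take (1,3); skip (2,5); take (3,7); take (7,9); take (9,14); take (16,19); take (20,21).
Selected: (0,1) (1,3) (3,7) (7,9) (9,14) (16,19) (20,21)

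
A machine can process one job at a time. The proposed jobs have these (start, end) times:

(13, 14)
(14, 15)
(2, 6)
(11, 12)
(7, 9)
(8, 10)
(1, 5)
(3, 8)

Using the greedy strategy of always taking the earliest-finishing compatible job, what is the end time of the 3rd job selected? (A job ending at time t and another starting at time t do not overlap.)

Greedy by earliest finish: after sorting by end time, pick each interval compatible with the last pick.
By end time: (1,5), (2,6), (3,8), (7,9), (8,10), (11,12), (13,14), (14,15).
Pick (1,5); next start ≥ 5 → (7,9); next start ≥ 9 → (11,12); next start ≥ 12 → (13,14); next start ≥ 14 → (14,15).
Selected: (1,5) (7,9) (11,12) (13,14) (14,15)

12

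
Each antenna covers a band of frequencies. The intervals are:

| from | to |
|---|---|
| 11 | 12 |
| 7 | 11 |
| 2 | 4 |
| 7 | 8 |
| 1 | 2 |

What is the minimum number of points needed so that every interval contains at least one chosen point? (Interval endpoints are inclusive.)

Process intervals by earliest right end; each time one isn't hit yet, stab at its right endpoint.
By right end: [1,2]  [2,4]  [7,8]  [7,11]  [11,12]
[1,2] uncovered → point at 2; [7,8] uncovered → point at 8; [11,12] uncovered → point at 12.
Points: 2, 8, 12 (3 total).

3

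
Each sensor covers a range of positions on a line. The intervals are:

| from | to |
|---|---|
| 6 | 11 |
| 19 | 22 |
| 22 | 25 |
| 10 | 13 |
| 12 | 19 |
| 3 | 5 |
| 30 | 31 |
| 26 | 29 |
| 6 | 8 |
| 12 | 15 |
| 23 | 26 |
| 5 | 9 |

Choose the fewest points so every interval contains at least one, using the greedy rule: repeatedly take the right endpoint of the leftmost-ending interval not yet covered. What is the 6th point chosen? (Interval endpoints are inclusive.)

By right end: [3,5]  [6,8]  [5,9]  [6,11]  [10,13]  [12,15]  [12,19]  [19,22]  [22,25]  [23,26]  [26,29]  [30,31]
[3,5] uncovered → point at 5; [6,8] uncovered → point at 8; [10,13] uncovered → point at 13; [19,22] uncovered → point at 22; [23,26] uncovered → point at 26; [30,31] uncovered → point at 31.
Points: 5, 8, 13, 22, 26, 31 (6 total).

31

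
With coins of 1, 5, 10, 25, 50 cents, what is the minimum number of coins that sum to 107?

Use the largest denomination that fits, subtract, and repeat.
107 − 2×50→7 − 1×5→2 − 2×1→0
Total coins = 2 + 1 + 2 = 5

5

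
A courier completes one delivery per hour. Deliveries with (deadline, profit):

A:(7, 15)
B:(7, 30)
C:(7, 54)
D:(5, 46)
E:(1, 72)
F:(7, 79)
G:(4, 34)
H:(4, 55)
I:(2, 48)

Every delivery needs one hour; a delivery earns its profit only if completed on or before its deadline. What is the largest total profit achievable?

388

Profit order: F=79 E=72 H=55 C=54 I=48 D=46 G=34 B=30 A=15
Assign: F→slot 7, E→slot 1, H→slot 4, C→slot 6, I→slot 2, D→slot 5, G→slot 3, B skipped, A skipped.
Slots: [1:E] [2:I] [3:G] [4:H] [5:D] [6:C] [7:F]
Profit = 72 + 48 + 34 + 55 + 46 + 54 + 79 = 388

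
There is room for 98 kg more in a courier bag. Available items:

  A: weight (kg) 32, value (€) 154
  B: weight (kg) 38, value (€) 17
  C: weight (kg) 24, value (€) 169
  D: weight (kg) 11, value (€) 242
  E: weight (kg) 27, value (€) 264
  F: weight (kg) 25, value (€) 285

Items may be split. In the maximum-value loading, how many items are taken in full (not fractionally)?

4

Greedy by value/weight ratio, highest first.
Order: D (242/11=22.00) > F (285/25=11.40) > E (264/27=9.78) > C (169/24=7.04) > A (154/32=4.81) > B (17/38=0.45)
Fill: take D (11 @ 242) → take F (25 @ 285) → take E (27 @ 264) → take C (24 @ 169) → take 11/32 of A → 52.94; 98/98 used.
4 item(s) taken whole; one partial (take 11/32 of A).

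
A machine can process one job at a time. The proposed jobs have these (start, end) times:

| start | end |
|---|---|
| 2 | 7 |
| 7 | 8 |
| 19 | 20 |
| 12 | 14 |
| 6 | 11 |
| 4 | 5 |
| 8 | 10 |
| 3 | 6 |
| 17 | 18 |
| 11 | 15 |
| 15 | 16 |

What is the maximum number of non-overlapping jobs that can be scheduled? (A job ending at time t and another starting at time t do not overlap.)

7

Greedy by earliest finish: after sorting by end time, pick each interval compatible with the last pick.
By end time: (4,5), (3,6), (2,7), (7,8), (8,10), (6,11), (12,14), (11,15), (15,16), (17,18), (19,20).
Pick (4,5); next start ≥ 5 → (7,8); next start ≥ 8 → (8,10); next start ≥ 10 → (12,14); next start ≥ 14 → (15,16); next start ≥ 16 → (17,18); next start ≥ 18 → (19,20).
Selected 7 jobs.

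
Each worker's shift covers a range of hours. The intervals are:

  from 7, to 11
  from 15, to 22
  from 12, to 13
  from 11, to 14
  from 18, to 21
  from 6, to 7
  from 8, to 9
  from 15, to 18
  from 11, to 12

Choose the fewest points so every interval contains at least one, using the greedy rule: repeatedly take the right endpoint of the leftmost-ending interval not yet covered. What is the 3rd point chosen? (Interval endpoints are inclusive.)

Sorted: [6,7] [8,9] [7,11] [11,12] [12,13] [11,14] [15,18] [18,21] [15,22]
{[6,7]} hit by 7; {[8,9],[7,11]} hit by 9; {[11,12],[12,13],[11,14]} hit by 12; {[15,18],[18,21],[15,22]} hit by 18.
Points: 7, 9, 12, 18 (4 total).

12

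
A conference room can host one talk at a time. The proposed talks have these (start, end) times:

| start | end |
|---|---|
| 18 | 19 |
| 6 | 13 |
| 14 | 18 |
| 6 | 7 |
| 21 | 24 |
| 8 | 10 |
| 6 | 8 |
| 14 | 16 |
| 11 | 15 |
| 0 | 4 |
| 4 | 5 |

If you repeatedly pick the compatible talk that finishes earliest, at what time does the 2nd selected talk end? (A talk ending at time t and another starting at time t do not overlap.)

By end time: (0,4), (4,5), (6,7), (6,8), (8,10), (6,13), (11,15), (14,16), (14,18), (18,19), (21,24).
Pick (0,4); next start ≥ 4 → (4,5); next start ≥ 5 → (6,7); next start ≥ 7 → (8,10); next start ≥ 10 → (11,15); next start ≥ 15 → (18,19); next start ≥ 19 → (21,24).
Selected: (0,4) (4,5) (6,7) (8,10) (11,15) (18,19) (21,24)

5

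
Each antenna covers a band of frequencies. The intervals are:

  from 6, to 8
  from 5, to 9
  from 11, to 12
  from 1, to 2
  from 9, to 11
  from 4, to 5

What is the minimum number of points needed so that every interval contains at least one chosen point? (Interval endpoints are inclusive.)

By right end: [1,2]  [4,5]  [6,8]  [5,9]  [9,11]  [11,12]
[1,2] uncovered → point at 2; [4,5] uncovered → point at 5; [6,8] uncovered → point at 8; [9,11] uncovered → point at 11.
Points: 2, 5, 8, 11 (4 total).

4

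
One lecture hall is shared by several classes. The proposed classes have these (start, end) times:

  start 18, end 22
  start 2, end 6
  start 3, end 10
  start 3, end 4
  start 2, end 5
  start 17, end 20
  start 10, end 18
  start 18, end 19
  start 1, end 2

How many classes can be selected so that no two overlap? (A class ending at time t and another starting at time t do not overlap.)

Sorted by end: (1,2)  (3,4)  (2,5)  (2,6)  (3,10)  (10,18)  (18,19)  (17,20)  (18,22)
take (1,2); take (3,4); skip (3,10); take (10,18); take (18,19); skip (17,20); skip (18,22).
Selected 4 classes.

4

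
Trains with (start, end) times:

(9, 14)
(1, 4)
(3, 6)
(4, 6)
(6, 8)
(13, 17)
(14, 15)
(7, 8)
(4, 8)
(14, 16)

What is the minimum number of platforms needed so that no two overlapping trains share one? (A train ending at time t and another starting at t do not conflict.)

3

The answer is the maximum number of intervals overlapping at any instant.
Events (time:±→running): 1:+→1 3:+→2 4:-→1 4:+→2 4:+→3 … peak 3.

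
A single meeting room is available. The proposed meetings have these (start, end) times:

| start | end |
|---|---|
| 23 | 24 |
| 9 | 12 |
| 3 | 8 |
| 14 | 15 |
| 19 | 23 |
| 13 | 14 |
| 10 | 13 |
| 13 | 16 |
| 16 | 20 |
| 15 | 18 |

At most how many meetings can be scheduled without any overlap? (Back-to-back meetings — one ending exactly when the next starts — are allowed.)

Greedy by earliest finish: after sorting by end time, pick each interval compatible with the last pick.
Sorted by end: (3,8)  (9,12)  (10,13)  (13,14)  (14,15)  (13,16)  (15,18)  (16,20)  (19,23)  (23,24)
take (3,8); take (9,12); skip (10,13); take (13,14); take (14,15); take (15,18); take (19,23); take (23,24).
Selected 7 meetings.

7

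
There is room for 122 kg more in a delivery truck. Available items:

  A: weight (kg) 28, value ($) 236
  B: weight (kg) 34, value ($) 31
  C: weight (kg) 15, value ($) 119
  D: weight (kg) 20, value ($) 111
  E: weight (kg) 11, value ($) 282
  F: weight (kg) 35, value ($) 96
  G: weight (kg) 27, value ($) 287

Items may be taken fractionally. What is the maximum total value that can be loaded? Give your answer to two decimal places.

Order: E (282/11=25.64) > G (287/27=10.63) > A (236/28=8.43) > C (119/15=7.93) > D (111/20=5.55) > F (96/35=2.74) > B (31/34=0.91)
Fill: take E (11 @ 282) → take G (27 @ 287) → take A (28 @ 236) → take C (15 @ 119) → take D (20 @ 111) → take 21/35 of F → 57.60; 122/122 used.
Total value = 1092.60

1092.60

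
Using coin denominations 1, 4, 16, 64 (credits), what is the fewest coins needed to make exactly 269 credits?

Greedy: take as many of the largest coin as possible, then repeat with the remainder.
269 − 4×64→13 − 3×4→1 − 1×1→0
Total coins = 4 + 3 + 1 = 8

8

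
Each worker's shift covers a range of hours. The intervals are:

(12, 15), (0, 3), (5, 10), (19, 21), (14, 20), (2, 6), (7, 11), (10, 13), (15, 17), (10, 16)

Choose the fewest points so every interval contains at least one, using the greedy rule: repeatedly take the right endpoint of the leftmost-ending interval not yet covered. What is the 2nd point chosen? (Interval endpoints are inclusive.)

Sort by right endpoint; whenever an interval is uncovered, place a point at its right end.
Sorted: [0,3] [2,6] [5,10] [7,11] [10,13] [12,15] [10,16] [15,17] [14,20] [19,21]
{[0,3],[2,6]} hit by 3; {[5,10],[7,11],[10,13]} hit by 10; {[12,15],[10,16],[15,17],[14,20]} hit by 15; {[19,21]} hit by 21.
Points: 3, 10, 15, 21 (4 total).

10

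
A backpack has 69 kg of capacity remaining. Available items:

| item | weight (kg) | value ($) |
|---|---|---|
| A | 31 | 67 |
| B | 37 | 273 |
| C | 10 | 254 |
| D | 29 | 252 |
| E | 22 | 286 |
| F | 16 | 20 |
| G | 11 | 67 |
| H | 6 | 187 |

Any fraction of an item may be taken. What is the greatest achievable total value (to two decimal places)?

Sort by value per unit weight and fill in that order.
Ratios (sorted): H 31.17, C 25.40, E 13.00, D 8.69, B 7.38, G 6.09, A 2.16, F 1.25
take H (6 @ 187); take C (10 @ 254); take E (22 @ 286); take D (29 @ 252); take 2/37 of B → 14.76. Capacity used 69/69.
Total value = 993.76

993.76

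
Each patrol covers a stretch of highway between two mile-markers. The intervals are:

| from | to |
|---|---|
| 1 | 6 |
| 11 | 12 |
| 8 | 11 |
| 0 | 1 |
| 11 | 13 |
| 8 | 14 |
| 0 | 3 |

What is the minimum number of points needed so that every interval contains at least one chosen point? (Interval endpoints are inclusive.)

2

Sorted: [0,1] [0,3] [1,6] [8,11] [11,12] [11,13] [8,14]
{[0,1],[0,3],[1,6]} hit by 1; {[8,11],[11,12],[11,13],[8,14]} hit by 11.
Points: 1, 11 (2 total).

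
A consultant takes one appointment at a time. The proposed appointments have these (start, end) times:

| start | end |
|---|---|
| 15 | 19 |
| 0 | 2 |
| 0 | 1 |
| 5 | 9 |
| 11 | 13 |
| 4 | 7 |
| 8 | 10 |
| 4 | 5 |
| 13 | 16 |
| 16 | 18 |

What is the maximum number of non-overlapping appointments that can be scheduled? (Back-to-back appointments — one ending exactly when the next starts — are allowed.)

6

Greedy by earliest finish: after sorting by end time, pick each interval compatible with the last pick.
By end time: (0,1), (0,2), (4,5), (4,7), (5,9), (8,10), (11,13), (13,16), (16,18), (15,19).
Pick (0,1); next start ≥ 1 → (4,5); next start ≥ 5 → (5,9); next start ≥ 9 → (11,13); next start ≥ 13 → (13,16); next start ≥ 16 → (16,18).
Selected 6 appointments.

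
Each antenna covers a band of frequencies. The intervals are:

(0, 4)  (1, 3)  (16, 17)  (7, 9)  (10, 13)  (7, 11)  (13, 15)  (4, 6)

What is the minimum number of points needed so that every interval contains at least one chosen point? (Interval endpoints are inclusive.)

Process intervals by earliest right end; each time one isn't hit yet, stab at its right endpoint.
By right end: [1,3]  [0,4]  [4,6]  [7,9]  [7,11]  [10,13]  [13,15]  [16,17]
[1,3] uncovered → point at 3; [4,6] uncovered → point at 6; [7,9] uncovered → point at 9; [10,13] uncovered → point at 13; [16,17] uncovered → point at 17.
Points: 3, 6, 9, 13, 17 (5 total).

5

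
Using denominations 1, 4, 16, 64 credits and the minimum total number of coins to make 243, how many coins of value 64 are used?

3

Use the largest denomination that fits, subtract, and repeat.
243 = 3×64 + 3×16 + 3×1
Count of 64: 3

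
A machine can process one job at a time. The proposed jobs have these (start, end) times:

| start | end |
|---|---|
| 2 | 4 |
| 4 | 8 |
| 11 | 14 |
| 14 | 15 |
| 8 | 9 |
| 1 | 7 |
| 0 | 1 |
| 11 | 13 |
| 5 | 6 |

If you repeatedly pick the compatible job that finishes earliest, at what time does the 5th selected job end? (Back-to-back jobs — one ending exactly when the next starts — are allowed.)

Sorted by end: (0,1)  (2,4)  (5,6)  (1,7)  (4,8)  (8,9)  (11,13)  (11,14)  (14,15)
take (0,1); take (2,4); take (5,6); take (8,9); take (11,13); take (14,15).
Selected: (0,1) (2,4) (5,6) (8,9) (11,13) (14,15)

13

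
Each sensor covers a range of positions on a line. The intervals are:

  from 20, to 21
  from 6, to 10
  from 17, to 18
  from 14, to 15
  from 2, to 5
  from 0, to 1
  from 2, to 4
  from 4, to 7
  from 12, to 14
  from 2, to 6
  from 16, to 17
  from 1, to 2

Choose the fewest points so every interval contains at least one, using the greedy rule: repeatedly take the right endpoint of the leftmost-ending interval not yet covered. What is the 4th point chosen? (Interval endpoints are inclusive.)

Sort by right endpoint; whenever an interval is uncovered, place a point at its right end.
Sorted: [0,1] [1,2] [2,4] [2,5] [2,6] [4,7] [6,10] [12,14] [14,15] [16,17] [17,18] [20,21]
{[0,1],[1,2]} hit by 1; {[2,4],[2,5],[2,6],[4,7]} hit by 4; {[6,10]} hit by 10; {[12,14],[14,15]} hit by 14; {[16,17],[17,18]} hit by 17; {[20,21]} hit by 21.
Points: 1, 4, 10, 14, 17, 21 (6 total).

14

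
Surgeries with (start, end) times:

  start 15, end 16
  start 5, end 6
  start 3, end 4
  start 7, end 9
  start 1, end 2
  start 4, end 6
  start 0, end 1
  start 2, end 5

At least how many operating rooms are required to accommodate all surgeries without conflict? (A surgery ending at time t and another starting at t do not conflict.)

Count concurrent intervals with a sweep; the peak is the room count.
starts: [0, 1, 2, 3, 4, 5, 7, 15]
ends:   [1, 2, 4, 5, 6, 6, 9, 16]
s0→1 e1→0 s1→1 e2→0 s2→1 s3→2  — peak 2.

2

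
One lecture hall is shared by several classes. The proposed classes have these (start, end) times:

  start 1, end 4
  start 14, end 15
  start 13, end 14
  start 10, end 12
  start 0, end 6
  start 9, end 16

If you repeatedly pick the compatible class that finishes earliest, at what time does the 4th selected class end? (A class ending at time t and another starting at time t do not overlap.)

Sort by end time and greedily take each interval whose start is ≥ the last chosen end.
Sorted by end: (1,4)  (0,6)  (10,12)  (13,14)  (14,15)  (9,16)
take (1,4); take (10,12); take (13,14); take (14,15); skip (9,16).
Selected: (1,4) (10,12) (13,14) (14,15)

15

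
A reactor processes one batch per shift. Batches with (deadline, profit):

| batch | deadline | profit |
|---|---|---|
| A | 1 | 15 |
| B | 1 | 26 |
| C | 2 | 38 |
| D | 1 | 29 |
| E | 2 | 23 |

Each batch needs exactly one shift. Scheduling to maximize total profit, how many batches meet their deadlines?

2

By profit: C(d2,38), D(d1,29), B(d1,26), E(d2,23), A(d1,15)
C→slot 2; D→slot 1; B skipped; E skipped; A skipped.
2 of 5 scheduled.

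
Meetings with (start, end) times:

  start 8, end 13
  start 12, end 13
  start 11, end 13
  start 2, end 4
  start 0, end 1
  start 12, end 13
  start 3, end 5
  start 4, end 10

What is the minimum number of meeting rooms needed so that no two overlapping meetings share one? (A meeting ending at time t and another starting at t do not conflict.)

starts: [0, 2, 3, 4, 8, 11, 12, 12]
ends:   [1, 4, 5, 10, 13, 13, 13, 13]
s0→1 e1→0 s2→1 s3→2 e4→1 s4→2 e5→1 s8→2 e10→1 s11→2 s12→3 s12→4  — peak 4.

4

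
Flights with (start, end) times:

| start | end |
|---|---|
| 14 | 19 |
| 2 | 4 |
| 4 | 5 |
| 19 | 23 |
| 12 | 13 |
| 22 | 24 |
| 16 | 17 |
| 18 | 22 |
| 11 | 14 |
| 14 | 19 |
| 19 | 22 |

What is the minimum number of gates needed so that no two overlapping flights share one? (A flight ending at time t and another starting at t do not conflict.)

3

Count concurrent intervals with a sweep; the peak is the room count.
Events (time:±→running): 2:+→1 4:-→0 4:+→1 5:-→0 11:+→1 12:+→2 13:-→1 14:-→0 14:+→1 14:+→2 16:+→3 … peak 3.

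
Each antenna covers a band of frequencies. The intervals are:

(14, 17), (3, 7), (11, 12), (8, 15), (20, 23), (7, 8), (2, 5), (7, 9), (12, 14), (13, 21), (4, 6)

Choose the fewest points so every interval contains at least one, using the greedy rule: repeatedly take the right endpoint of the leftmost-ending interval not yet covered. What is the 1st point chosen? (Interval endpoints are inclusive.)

Process intervals by earliest right end; each time one isn't hit yet, stab at its right endpoint.
By right end: [2,5]  [4,6]  [3,7]  [7,8]  [7,9]  [11,12]  [12,14]  [8,15]  [14,17]  [13,21]  [20,23]
[2,5] uncovered → point at 5; [7,8] uncovered → point at 8; [11,12] uncovered → point at 12; [14,17] uncovered → point at 17; [20,23] uncovered → point at 23.
Points: 5, 8, 12, 17, 23 (5 total).

5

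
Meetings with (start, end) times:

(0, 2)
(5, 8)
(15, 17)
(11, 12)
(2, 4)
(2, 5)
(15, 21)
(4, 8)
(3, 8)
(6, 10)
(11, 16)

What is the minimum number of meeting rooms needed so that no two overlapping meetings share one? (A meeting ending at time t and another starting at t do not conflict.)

The answer is the maximum number of intervals overlapping at any instant.
starts: [0, 2, 2, 3, 4, 5, 6, 11, 11, 15, 15]
ends:   [2, 4, 5, 8, 8, 8, 10, 12, 16, 17, 21]
s0→1 e2→0 s2→1 s2→2 s3→3 e4→2 s4→3 e5→2 s5→3 s6→4  — peak 4.

4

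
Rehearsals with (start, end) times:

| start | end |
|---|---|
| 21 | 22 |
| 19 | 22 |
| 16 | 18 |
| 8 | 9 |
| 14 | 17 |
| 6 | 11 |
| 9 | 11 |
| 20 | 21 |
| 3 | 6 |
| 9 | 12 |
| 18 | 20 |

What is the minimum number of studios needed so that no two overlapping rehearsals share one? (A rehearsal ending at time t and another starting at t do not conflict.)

3

Events (time:±→running): 3:+→1 6:-→0 6:+→1 8:+→2 9:-→1 9:+→2 9:+→3 … peak 3.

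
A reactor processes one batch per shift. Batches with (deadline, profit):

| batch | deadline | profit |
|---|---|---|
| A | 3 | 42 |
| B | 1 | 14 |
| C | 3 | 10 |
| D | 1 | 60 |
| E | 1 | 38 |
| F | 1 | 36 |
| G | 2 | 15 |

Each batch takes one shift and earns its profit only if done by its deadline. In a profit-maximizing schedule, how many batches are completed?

3

Take jobs in profit order; each goes to the latest open slot no later than its deadline.
Profit order: D=60 A=42 E=38 F=36 G=15 B=14 C=10
Assign: D→slot 1, A→slot 3, E skipped, F skipped, G→slot 2, B skipped, C skipped.
Slots: [1:D] [2:G] [3:A]
3 of 7 scheduled.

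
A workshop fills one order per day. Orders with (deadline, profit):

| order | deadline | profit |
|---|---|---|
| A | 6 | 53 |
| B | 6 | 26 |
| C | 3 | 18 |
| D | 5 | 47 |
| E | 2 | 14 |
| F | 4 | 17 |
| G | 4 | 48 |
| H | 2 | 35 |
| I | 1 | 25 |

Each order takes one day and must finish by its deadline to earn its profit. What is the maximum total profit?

234

By profit: A(d6,53), G(d4,48), D(d5,47), H(d2,35), B(d6,26), I(d1,25), C(d3,18), F(d4,17), E(d2,14)
A→slot 6; G→slot 4; D→slot 5; H→slot 2; B→slot 3; I→slot 1; C skipped; F skipped; E skipped.
Profit = 25 + 35 + 26 + 48 + 47 + 53 = 234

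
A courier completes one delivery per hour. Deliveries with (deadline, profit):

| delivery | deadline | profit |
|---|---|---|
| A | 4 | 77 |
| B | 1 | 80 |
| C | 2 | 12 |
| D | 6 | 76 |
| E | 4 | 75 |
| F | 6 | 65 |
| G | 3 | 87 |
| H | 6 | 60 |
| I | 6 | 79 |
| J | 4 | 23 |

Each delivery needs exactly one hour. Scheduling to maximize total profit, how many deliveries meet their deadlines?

Take jobs in profit order; each goes to the latest open slot no later than its deadline.
By profit: G(d3,87), B(d1,80), I(d6,79), A(d4,77), D(d6,76), E(d4,75), F(d6,65), H(d6,60), J(d4,23), C(d2,12)
G→slot 3; B→slot 1; I→slot 6; A→slot 4; D→slot 5; E→slot 2; F skipped; H skipped; J skipped; C skipped.
6 of 10 scheduled.

6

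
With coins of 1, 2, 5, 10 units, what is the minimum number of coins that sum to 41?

5

Greedy: take as many of the largest coin as possible, then repeat with the remainder.
41 − 4×10→1 − 1×1→0
Total coins = 4 + 1 = 5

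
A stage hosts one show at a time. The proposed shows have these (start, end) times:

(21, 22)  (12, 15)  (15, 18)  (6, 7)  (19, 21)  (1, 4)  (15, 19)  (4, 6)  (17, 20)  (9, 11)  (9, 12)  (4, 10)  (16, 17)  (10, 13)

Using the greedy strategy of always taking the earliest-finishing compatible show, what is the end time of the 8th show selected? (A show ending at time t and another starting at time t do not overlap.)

22

Sorted by end: (1,4)  (4,6)  (6,7)  (4,10)  (9,11)  (9,12)  (10,13)  (12,15)  (16,17)  (15,18)  (15,19)  (17,20)  (19,21)  (21,22)
take (1,4); take (4,6); take (6,7); take (9,11); take (12,15); take (16,17); skip (15,19); take (17,20); take (21,22).
Selected: (1,4) (4,6) (6,7) (9,11) (12,15) (16,17) (17,20) (21,22)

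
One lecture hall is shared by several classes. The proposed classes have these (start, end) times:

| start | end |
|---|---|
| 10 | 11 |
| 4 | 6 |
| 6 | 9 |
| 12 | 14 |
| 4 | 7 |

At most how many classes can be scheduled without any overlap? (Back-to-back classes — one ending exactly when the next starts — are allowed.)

4

Greedy by earliest finish: after sorting by end time, pick each interval compatible with the last pick.
By end time: (4,6), (4,7), (6,9), (10,11), (12,14).
Pick (4,6); next start ≥ 6 → (6,9); next start ≥ 9 → (10,11); next start ≥ 11 → (12,14).
Selected 4 classes.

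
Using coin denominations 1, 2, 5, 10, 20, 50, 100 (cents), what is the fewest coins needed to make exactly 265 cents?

265 − 2×100→65 − 1×50→15 − 1×10→5 − 1×5→0
Total coins = 2 + 1 + 1 + 1 = 5

5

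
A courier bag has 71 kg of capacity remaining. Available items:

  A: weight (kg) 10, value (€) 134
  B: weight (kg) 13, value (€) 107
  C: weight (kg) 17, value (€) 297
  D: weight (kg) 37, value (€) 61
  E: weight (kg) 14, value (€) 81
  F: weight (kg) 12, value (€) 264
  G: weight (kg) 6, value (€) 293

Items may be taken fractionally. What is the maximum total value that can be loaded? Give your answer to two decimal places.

Greedy by value/weight ratio, highest first.
Ratios (sorted): G 48.83, F 22.00, C 17.47, A 13.40, B 8.23, E 5.79, D 1.65
take G (6 @ 293); take F (12 @ 264); take C (17 @ 297); take A (10 @ 134); take B (13 @ 107); take 13/14 of E → 75.21. Capacity used 71/71.
Total value = 1170.21

1170.21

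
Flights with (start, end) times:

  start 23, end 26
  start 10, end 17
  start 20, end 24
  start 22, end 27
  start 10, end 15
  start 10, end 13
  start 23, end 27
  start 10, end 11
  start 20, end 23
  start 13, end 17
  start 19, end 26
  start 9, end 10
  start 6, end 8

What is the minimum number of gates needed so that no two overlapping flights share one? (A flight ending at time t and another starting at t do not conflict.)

5

Count concurrent intervals with a sweep; the peak is the room count.
Events (time:±→running): 6:+→1 8:-→0 9:+→1 10:-→0 10:+→1 10:+→2 10:+→3 10:+→4 11:-→3 13:-→2 13:+→3 15:-→2 17:-→1 17:-→0 19:+→1 20:+→2 20:+→3 22:+→4 23:-→3 23:+→4 23:+→5 … peak 5.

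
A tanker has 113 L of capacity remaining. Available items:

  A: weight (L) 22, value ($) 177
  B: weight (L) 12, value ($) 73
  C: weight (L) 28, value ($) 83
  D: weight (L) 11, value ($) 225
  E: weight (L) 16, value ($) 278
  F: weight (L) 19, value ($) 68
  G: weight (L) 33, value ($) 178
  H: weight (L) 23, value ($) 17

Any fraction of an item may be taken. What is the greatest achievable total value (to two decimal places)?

Order: D (225/11=20.45) > E (278/16=17.38) > A (177/22=8.05) > B (73/12=6.08) > G (178/33=5.39) > F (68/19=3.58) > C (83/28=2.96) > H (17/23=0.74)
Fill: take D (11 @ 225) → take E (16 @ 278) → take A (22 @ 177) → take B (12 @ 73) → take G (33 @ 178) → take F (19 @ 68); 113/113 used.
Total value = 999.00

999.00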